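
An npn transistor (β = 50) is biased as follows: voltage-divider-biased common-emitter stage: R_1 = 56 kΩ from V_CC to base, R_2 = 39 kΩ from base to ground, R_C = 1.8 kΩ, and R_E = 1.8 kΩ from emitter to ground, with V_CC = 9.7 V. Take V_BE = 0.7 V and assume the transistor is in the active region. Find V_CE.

Thevenize the base divider: V_Th = V_CC·R_2/(R_1+R_2) = 9.7×39/95 = 3.98 V, R_Th = R_1‖R_2 = 23 kΩ.
Base-emitter loop: V_Th = I_B·R_Th + V_BE + (β+1)I_B·R_E, so I_B = (3.98 − 0.7) / (23 + 51×1.8) = 0.0286 mA.
I_C = β·I_B = 50×0.0286 = 1.43 mA, and I_E = (β+1)I_B = 1.46 mA.
V_CE = V_CC − I_C·R_C − I_E·R_E = 9.7 − 1.43×1.8 − 1.46×1.8 = 4.5 V.
V_CE = 4.5 V > 0.2 V confirms active-region operation.

V_CE ≈ 4.5 V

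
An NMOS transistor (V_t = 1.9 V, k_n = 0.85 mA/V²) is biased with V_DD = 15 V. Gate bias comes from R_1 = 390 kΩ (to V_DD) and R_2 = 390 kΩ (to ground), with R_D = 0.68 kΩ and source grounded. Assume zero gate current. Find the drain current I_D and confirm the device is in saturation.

I_D ≈ 13 mA

V_G = V_DD·R_2/(R_1+R_2) = 15×390/780 = 7.5 V. With the source grounded, V_GS = V_G = 7.5 V.
Assume saturation: I_D = (k_n/2)(V_GS − V_t)² = (0.85/2)×(7.5 − 1.9)² = 0.425×5.6² = 13.3 mA.
V_DS = V_DD − I_D·R_D = 15 − 13.3×0.68 = 5.94 V.
Saturation requires V_DS ≥ V_GS − V_t = 5.6 V; 5.94 ≥ 5.6 ✓.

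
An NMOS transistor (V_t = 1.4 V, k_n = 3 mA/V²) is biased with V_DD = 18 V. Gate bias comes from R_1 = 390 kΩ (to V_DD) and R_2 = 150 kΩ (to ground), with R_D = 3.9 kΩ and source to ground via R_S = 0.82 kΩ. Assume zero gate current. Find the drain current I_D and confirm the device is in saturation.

I_D ≈ 2.7 mA

V_G = V_DD·R_2/(R_1+R_2) = 18×150/540 = 5 V.
Assume saturation: I_D = (k_n/2)(V_GS − V_t)² with V_GS = V_G − I_D·R_S = 5 − 0.82·I_D.
Substituting gives 1.01·I_D² − 9.86·I_D + 19.4 = 0, with roots I_D = 2.74 or 7.03 mA.
The root I_D = 7.03 mA gives V_GS = -0.765 V ≤ V_t, so take I_D = 2.74 mA.
Then V_GS = 2.75 V and V_DS = V_DD − I_D(R_D+R_S) = 18 − 2.74×4.72 = 5.06 V.
Saturation requires V_DS ≥ V_GS − V_t = 1.35 V; 5.06 ≥ 1.35 ✓.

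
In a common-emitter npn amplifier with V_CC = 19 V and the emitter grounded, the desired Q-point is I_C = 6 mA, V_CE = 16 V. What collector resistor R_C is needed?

R_C ≈ 0.5 kΩ

Collector loop: V_CC = I_C·R_C + V_CE.
R_C = (V_CC − V_CE)/I_C = (19 − 16)/6 = 0.5 kΩ.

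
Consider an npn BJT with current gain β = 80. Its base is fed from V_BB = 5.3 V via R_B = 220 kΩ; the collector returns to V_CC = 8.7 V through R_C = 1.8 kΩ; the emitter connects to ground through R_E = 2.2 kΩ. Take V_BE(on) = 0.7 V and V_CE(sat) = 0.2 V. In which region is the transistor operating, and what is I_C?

Assume active. Base-emitter loop: I_B = (V_BB − V_BE)/(R_B + (β+1)R_E) = (5.3 − 0.7)/(220 + 81×2.2) = 0.0116 mA.
I_C = β·I_B = 80×0.0116 = 0.924 mA.
V_CE = V_CC − I_C·R_C − I_E·R_E = 8.7 − 0.924×1.8 − 0.936×2.2 = 4.98 V > V_CE(sat), so the active-region assumption holds.

active; I_C ≈ 0.92 mA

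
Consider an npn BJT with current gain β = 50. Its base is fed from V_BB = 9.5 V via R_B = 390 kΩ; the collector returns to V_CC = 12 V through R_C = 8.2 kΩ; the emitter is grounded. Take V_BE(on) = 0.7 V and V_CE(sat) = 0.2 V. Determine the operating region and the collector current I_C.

Assume active. Base-emitter loop: I_B = (V_BB − V_BE)/R_B = (9.5 − 0.7)/390 = 0.0226 mA.
I_C = β·I_B = 50×0.0226 = 1.13 mA.
V_CE = V_CC − I_C·R_C = 12 − 1.13×8.2 = 2.75 V > V_CE(sat), so the active-region assumption holds.

active; I_C ≈ 1.1 mA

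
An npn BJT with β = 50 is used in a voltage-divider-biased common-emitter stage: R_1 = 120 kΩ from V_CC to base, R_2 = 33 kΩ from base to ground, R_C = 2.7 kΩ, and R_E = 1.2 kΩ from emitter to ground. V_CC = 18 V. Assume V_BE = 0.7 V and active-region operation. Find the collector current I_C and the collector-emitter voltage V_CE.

Thevenize the base divider: V_Th = V_CC·R_2/(R_1+R_2) = 18×33/153 = 3.88 V, R_Th = R_1‖R_2 = 25.9 kΩ.
Base-emitter loop: V_Th = I_B·R_Th + V_BE + (β+1)I_B·R_E, so I_B = (3.88 − 0.7) / (25.9 + 51×1.2) = 0.0365 mA.
I_C = β·I_B = 50×0.0365 = 1.83 mA, and I_E = (β+1)I_B = 1.86 mA.
V_CE = V_CC − I_C·R_C − I_E·R_E = 18 − 1.83×2.7 − 1.86×1.2 = 10.8 V.
V_CE = 10.8 V > 0.2 V confirms active-region operation.

I_C ≈ 1.8 mA, V_CE ≈ 11 V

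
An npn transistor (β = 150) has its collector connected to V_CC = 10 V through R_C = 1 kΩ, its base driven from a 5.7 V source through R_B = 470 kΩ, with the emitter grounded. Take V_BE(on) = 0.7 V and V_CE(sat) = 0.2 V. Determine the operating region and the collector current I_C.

active; I_C ≈ 1.6 mA

Assume active. Base-emitter loop: I_B = (V_BB − V_BE)/R_B = (5.7 − 0.7)/470 = 0.0106 mA.
I_C = β·I_B = 150×0.0106 = 1.6 mA.
V_CE = V_CC − I_C·R_C = 10 − 1.6×1 = 8.4 V > V_CE(sat), so the active-region assumption holds.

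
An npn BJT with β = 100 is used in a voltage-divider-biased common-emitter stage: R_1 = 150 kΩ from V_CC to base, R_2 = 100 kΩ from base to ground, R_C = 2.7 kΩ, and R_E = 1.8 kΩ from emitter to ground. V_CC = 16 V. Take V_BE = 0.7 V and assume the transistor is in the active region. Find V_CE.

V_CE ≈ 5.3 V

Thevenize the base divider: V_Th = V_CC·R_2/(R_1+R_2) = 16×100/250 = 6.4 V, R_Th = R_1‖R_2 = 60 kΩ.
Base-emitter loop: V_Th = I_B·R_Th + V_BE + (β+1)I_B·R_E, so I_B = (6.4 − 0.7) / (60 + 101×1.8) = 0.0236 mA.
I_C = β·I_B = 100×0.0236 = 2.36 mA, and I_E = (β+1)I_B = 2.38 mA.
V_CE = V_CC − I_C·R_C − I_E·R_E = 16 − 2.36×2.7 − 2.38×1.8 = 5.35 V.
V_CE = 5.35 V > 0.2 V confirms active-region operation.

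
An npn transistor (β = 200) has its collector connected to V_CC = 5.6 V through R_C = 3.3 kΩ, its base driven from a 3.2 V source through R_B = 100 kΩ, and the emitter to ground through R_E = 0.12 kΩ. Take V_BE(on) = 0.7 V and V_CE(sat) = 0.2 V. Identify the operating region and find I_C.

saturation; I_C ≈ 1.6 mA

Assume active: I_B = (3.2 − 0.7)/(100 + 201×0.12) = 0.0201 mA, I_C = β·I_B = 4.03 mA.
Then V_CE = 5.6 − 4.03×3.3 − 4.05×0.12 = -8.18 V < 0.2 V — the active assumption fails.
Re-solve with V_CE = 0.2 V. KCL at the emitter: V_E/R_E = (V_BB−0.7−V_E)/R_B + (V_CC−0.2−V_E)/R_C, giving V_E = 0.192 V.
I_C = (V_CC − 0.2 − V_E)/R_C = (5.4 − 0.192)/3.3 = 1.58 mA.
Check: I_B = (2.5 − 0.192)/100 = 0.0231 mA, and β·I_B = 4.62 mA > I_C, confirming saturation.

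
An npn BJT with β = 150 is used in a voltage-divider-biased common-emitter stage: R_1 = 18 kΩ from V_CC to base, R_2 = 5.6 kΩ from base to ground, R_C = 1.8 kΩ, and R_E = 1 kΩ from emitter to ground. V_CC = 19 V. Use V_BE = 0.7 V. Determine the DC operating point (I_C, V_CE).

Thevenize the base divider: V_Th = V_CC·R_2/(R_1+R_2) = 19×5.6/23.6 = 4.51 V, R_Th = R_1‖R_2 = 4.27 kΩ.
Base-emitter loop: V_Th = I_B·R_Th + V_BE + (β+1)I_B·R_E, so I_B = (4.51 − 0.7) / (4.27 + 151×1) = 0.0245 mA.
I_C = β·I_B = 150×0.0245 = 3.68 mA, and I_E = (β+1)I_B = 3.7 mA.
V_CE = V_CC − I_C·R_C − I_E·R_E = 19 − 3.68×1.8 − 3.7×1 = 8.67 V.
V_CE = 8.67 V > 0.2 V confirms active-region operation.

I_C ≈ 3.7 mA, V_CE ≈ 8.7 V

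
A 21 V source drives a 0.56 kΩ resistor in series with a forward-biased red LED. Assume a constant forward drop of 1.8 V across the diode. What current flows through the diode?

KVL around the loop: 21 = V_D + I·R = 1.8 + I × 0.56 kΩ.
So I = (21 − 1.8) / 0.56 kΩ = 19.2 / 0.56 = 34.3 mA.

I ≈ 34 mA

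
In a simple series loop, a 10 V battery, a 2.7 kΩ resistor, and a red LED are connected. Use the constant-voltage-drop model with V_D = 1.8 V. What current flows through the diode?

KVL around the loop: 10 = V_D + I·R = 1.8 + I × 2.7 kΩ.
So I = (10 − 1.8) / 2.7 kΩ = 8.2 / 2.7 = 3.04 mA.

I ≈ 3 mA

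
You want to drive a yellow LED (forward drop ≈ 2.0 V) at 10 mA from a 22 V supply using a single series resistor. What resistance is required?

R ≈ 2 kΩ

The resistor drops V_S − V_D = 22 − 2.0 = 20 V at 10 mA.
R = 20 V / 10 mA = 2 kΩ.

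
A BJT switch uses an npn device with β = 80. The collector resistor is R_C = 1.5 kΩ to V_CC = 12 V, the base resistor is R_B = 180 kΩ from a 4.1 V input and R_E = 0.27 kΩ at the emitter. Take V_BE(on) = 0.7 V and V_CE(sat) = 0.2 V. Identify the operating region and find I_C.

active; I_C ≈ 1.3 mA

Assume active. Base-emitter loop: I_B = (V_BB − V_BE)/(R_B + (β+1)R_E) = (4.1 − 0.7)/(180 + 81×0.27) = 0.0168 mA.
I_C = β·I_B = 80×0.0168 = 1.35 mA.
V_CE = V_CC − I_C·R_C − I_E·R_E = 12 − 1.35×1.5 − 1.36×0.27 = 9.61 V > V_CE(sat), so the active-region assumption holds.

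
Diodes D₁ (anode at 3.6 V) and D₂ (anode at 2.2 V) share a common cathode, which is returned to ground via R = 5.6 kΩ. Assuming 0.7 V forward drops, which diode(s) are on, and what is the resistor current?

Only D₁ conducts; I_R ≈ 0.52 mA

Assume both conduct. Then node N would need to be at both 3.6−0.7 = 2.9 V and 2.2−0.7 = 1.5 V, which is impossible.
Assume only D₁ conducts: V_N = 3.6 − 0.7 = 2.9 V, so I_R = 2.9/5.6 = 0.518 mA.
Check D₂: its anode-to-cathode voltage is 2.2 − 2.9 = -0.7 V < 0.7 V, so it is off. The assumption is consistent.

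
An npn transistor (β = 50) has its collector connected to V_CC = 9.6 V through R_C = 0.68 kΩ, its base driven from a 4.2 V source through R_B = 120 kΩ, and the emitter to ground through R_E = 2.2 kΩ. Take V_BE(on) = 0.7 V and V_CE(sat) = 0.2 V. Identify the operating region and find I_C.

active; I_C ≈ 0.75 mA

Assume active. Base-emitter loop: I_B = (V_BB − V_BE)/(R_B + (β+1)R_E) = (4.2 − 0.7)/(120 + 51×2.2) = 0.0151 mA.
I_C = β·I_B = 50×0.0151 = 0.754 mA.
V_CE = V_CC − I_C·R_C − I_E·R_E = 9.6 − 0.754×0.68 − 0.769×2.2 = 7.4 V > V_CE(sat), so the active-region assumption holds.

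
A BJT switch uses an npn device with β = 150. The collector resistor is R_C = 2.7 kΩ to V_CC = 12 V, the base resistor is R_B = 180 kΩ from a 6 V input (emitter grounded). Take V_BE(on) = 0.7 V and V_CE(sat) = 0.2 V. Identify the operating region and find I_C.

saturation; I_C ≈ 4.4 mA

Assume active: I_B = (6 − 0.7)/180 = 0.0294 mA, giving I_C = β·I_B = 4.42 mA.
But then V_CE = 12 − 4.42×2.7 = 0.075 V < V_CE(sat) = 0.2 V — impossible in the active region.
So the transistor is saturated. With V_CE = 0.2 V, I_C = (V_CC − 0.2)/R_C = 11.8/2.7 = 4.37 mA.
Check: β·I_B = 4.42 mA > I_C = 4.37 mA, confirming saturation.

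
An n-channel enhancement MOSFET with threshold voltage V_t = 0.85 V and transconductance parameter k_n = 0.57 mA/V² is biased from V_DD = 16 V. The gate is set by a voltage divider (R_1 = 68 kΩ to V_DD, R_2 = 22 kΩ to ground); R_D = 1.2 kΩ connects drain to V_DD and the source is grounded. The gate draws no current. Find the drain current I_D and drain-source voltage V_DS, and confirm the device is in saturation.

V_G = V_DD·R_2/(R_1+R_2) = 16×22/90 = 3.91 V. With the source grounded, V_GS = V_G = 3.91 V.
Assume saturation: I_D = (k_n/2)(V_GS − V_t)² = (0.57/2)×(3.91 − 0.85)² = 0.285×3.06² = 2.67 mA.
V_DS = V_DD − I_D·R_D = 16 − 2.67×1.2 = 12.8 V.
Saturation requires V_DS ≥ V_GS − V_t = 3.06 V; 12.8 ≥ 3.06 ✓.

I_D ≈ 2.7 mA, V_DS ≈ 13 V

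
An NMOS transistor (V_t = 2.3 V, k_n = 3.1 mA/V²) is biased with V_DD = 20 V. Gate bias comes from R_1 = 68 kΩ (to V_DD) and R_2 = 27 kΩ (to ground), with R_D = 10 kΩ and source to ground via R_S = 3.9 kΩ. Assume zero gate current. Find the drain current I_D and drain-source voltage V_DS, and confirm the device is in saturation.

I_D ≈ 0.7 mA, V_DS ≈ 10 V

V_G = V_DD·R_2/(R_1+R_2) = 20×27/95 = 5.68 V.
Assume saturation: I_D = (k_n/2)(V_GS − V_t)² with V_GS = V_G − I_D·R_S = 5.68 − 3.9·I_D.
Substituting gives 23.6·I_D² − 41.9·I_D + 17.8 = 0, with roots I_D = 0.696 or 1.08 mA.
The root I_D = 1.08 mA gives V_GS = 1.46 V ≤ V_t, so take I_D = 0.696 mA.
Then V_GS = 2.97 V and V_DS = V_DD − I_D(R_D+R_S) = 20 − 0.696×13.9 = 10.3 V.
Saturation requires V_DS ≥ V_GS − V_t = 0.67 V; 10.3 ≥ 0.67 ✓.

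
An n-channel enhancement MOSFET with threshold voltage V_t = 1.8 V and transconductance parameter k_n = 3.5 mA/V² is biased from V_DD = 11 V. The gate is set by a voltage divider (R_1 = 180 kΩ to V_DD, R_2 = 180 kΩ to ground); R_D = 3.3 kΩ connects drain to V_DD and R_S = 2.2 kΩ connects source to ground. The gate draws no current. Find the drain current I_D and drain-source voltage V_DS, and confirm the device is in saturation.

I_D ≈ 1.3 mA, V_DS ≈ 3.9 V

V_G = V_DD·R_2/(R_1+R_2) = 11×180/360 = 5.5 V.
Assume saturation: I_D = (k_n/2)(V_GS − V_t)² with V_GS = V_G − I_D·R_S = 5.5 − 2.2·I_D.
Substituting gives 8.47·I_D² − 29.5·I_D + 24 = 0, with roots I_D = 1.29 or 2.19 mA.
The root I_D = 2.19 mA gives V_GS = 0.681 V ≤ V_t, so take I_D = 1.29 mA.
Then V_GS = 2.66 V and V_DS = V_DD − I_D(R_D+R_S) = 11 − 1.29×5.5 = 3.9 V.
Saturation requires V_DS ≥ V_GS − V_t = 0.859 V; 3.9 ≥ 0.859 ✓.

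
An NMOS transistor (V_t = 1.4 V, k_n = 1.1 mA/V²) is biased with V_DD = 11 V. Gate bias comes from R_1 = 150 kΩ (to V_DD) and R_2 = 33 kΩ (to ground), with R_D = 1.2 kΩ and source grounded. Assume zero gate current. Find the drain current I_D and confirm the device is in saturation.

I_D ≈ 0.19 mA

V_G = V_DD·R_2/(R_1+R_2) = 11×33/183 = 1.98 V. With the source grounded, V_GS = V_G = 1.98 V.
Assume saturation: I_D = (k_n/2)(V_GS − V_t)² = (1.1/2)×(1.98 − 1.4)² = 0.55×0.584² = 0.187 mA.
V_DS = V_DD − I_D·R_D = 11 − 0.187×1.2 = 10.8 V.
Saturation requires V_DS ≥ V_GS − V_t = 0.584 V; 10.8 ≥ 0.584 ✓.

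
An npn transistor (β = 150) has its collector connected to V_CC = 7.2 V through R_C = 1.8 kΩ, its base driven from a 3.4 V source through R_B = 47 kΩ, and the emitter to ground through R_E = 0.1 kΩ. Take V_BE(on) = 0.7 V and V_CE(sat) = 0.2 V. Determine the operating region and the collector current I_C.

Assume active: I_B = (3.4 − 0.7)/(47 + 151×0.1) = 0.0435 mA, I_C = β·I_B = 6.52 mA.
Then V_CE = 7.2 − 6.52×1.8 − 6.57×0.1 = -5.2 V < 0.2 V — the active assumption fails.
Re-solve with V_CE = 0.2 V. KCL at the emitter: V_E/R_E = (V_BB−0.7−V_E)/R_B + (V_CC−0.2−V_E)/R_C, giving V_E = 0.373 V.
I_C = (V_CC − 0.2 − V_E)/R_C = (7 − 0.373)/1.8 = 3.68 mA.
Check: I_B = (2.7 − 0.373)/47 = 0.0495 mA, and β·I_B = 7.43 mA > I_C, confirming saturation.

saturation; I_C ≈ 3.7 mA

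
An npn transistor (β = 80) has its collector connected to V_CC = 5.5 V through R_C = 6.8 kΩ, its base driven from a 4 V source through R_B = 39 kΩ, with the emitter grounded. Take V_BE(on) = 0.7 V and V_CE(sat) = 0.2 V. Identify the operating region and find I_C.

saturation; I_C ≈ 0.78 mA

Assume active: I_B = (4 − 0.7)/39 = 0.0846 mA, giving I_C = β·I_B = 6.77 mA.
But then V_CE = 5.5 − 6.77×6.8 = -40.5 V < V_CE(sat) = 0.2 V — impossible in the active region.
So the transistor is saturated. With V_CE = 0.2 V, I_C = (V_CC − 0.2)/R_C = 5.3/6.8 = 0.779 mA.
Check: β·I_B = 6.77 mA > I_C = 0.779 mA, confirming saturation.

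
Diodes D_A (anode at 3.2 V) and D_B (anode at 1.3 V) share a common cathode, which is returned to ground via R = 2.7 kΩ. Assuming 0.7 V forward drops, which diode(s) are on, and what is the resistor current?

Only D_A conducts; I_R ≈ 0.93 mA

Assume both conduct. Then node N would need to be at both 3.2−0.7 = 2.5 V and 1.3−0.7 = 0.6 V, which is impossible.
Assume only D_A conducts: V_N = 3.2 − 0.7 = 2.5 V, so I_R = 2.5/2.7 = 0.926 mA.
Check D_B: its anode-to-cathode voltage is 1.3 − 2.5 = -1.2 V < 0.7 V, so it is off. The assumption is consistent.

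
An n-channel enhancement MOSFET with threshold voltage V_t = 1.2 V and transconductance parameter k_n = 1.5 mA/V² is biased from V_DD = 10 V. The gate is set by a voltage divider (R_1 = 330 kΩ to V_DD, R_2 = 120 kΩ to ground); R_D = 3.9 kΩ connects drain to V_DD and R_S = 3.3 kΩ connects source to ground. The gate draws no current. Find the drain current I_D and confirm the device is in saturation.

I_D ≈ 0.26 mA

V_G = V_DD·R_2/(R_1+R_2) = 10×120/450 = 2.67 V.
Assume saturation: I_D = (k_n/2)(V_GS − V_t)² with V_GS = V_G − I_D·R_S = 2.67 − 3.3·I_D.
Substituting gives 8.17·I_D² − 8.26·I_D + 1.61 = 0, with roots I_D = 0.264 or 0.747 mA.
The root I_D = 0.747 mA gives V_GS = 0.202 V ≤ V_t, so take I_D = 0.264 mA.
Then V_GS = 1.79 V and V_DS = V_DD − I_D(R_D+R_S) = 10 − 0.264×7.2 = 8.1 V.
Saturation requires V_DS ≥ V_GS − V_t = 0.594 V; 8.1 ≥ 0.594 ✓.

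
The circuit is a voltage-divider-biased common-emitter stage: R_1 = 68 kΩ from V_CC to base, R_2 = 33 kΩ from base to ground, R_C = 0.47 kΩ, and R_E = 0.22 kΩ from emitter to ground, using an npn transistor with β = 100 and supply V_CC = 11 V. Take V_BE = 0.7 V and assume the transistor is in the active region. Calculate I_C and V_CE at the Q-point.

Thevenize the base divider: V_Th = V_CC·R_2/(R_1+R_2) = 11×33/101 = 3.59 V, R_Th = R_1‖R_2 = 22.2 kΩ.
Base-emitter loop: V_Th = I_B·R_Th + V_BE + (β+1)I_B·R_E, so I_B = (3.59 − 0.7) / (22.2 + 101×0.22) = 0.0651 mA.
I_C = β·I_B = 100×0.0651 = 6.51 mA, and I_E = (β+1)I_B = 6.58 mA.
V_CE = V_CC − I_C·R_C − I_E·R_E = 11 − 6.51×0.47 − 6.58×0.22 = 6.49 V.
V_CE = 6.49 V > 0.2 V confirms active-region operation.

I_C ≈ 6.5 mA, V_CE ≈ 6.5 V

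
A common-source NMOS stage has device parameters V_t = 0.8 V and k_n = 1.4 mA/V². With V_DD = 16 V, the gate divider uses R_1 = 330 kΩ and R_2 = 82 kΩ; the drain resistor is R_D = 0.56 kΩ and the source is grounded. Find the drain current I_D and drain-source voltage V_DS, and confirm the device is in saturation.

I_D ≈ 4 mA, V_DS ≈ 14 V

V_G = V_DD·R_2/(R_1+R_2) = 16×82/412 = 3.18 V. With the source grounded, V_GS = V_G = 3.18 V.
Assume saturation: I_D = (k_n/2)(V_GS − V_t)² = (1.4/2)×(3.18 − 0.8)² = 0.7×2.38² = 3.98 mA.
V_DS = V_DD − I_D·R_D = 16 − 3.98×0.56 = 13.8 V.
Saturation requires V_DS ≥ V_GS − V_t = 2.38 V; 13.8 ≥ 2.38 ✓.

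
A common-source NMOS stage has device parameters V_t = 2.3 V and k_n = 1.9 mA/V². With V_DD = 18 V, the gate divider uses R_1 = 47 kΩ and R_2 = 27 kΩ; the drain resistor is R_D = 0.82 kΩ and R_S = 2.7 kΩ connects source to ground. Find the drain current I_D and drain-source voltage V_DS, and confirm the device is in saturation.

V_G = V_DD·R_2/(R_1+R_2) = 18×27/74 = 6.57 V.
Assume saturation: I_D = (k_n/2)(V_GS − V_t)² with V_GS = V_G − I_D·R_S = 6.57 − 2.7·I_D.
Substituting gives 6.93·I_D² − 22.9·I_D + 17.3 = 0, with roots I_D = 1.17 or 2.14 mA.
The root I_D = 2.14 mA gives V_GS = 0.801 V ≤ V_t, so take I_D = 1.17 mA.
Then V_GS = 3.41 V and V_DS = V_DD − I_D(R_D+R_S) = 18 − 1.17×3.52 = 13.9 V.
Saturation requires V_DS ≥ V_GS − V_t = 1.11 V; 13.9 ≥ 1.11 ✓.

I_D ≈ 1.2 mA, V_DS ≈ 14 V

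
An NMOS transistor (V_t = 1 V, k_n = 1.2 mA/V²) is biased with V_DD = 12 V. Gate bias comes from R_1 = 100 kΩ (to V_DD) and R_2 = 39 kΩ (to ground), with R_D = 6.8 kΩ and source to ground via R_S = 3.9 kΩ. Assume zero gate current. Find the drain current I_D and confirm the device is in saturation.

I_D ≈ 0.4 mA

V_G = V_DD·R_2/(R_1+R_2) = 12×39/139 = 3.37 V.
Assume saturation: I_D = (k_n/2)(V_GS − V_t)² with V_GS = V_G − I_D·R_S = 3.37 − 3.9·I_D.
Substituting gives 9.13·I_D² − 12.1·I_D + 3.36 = 0, with roots I_D = 0.398 or 0.925 mA.
The root I_D = 0.925 mA gives V_GS = -0.242 V ≤ V_t, so take I_D = 0.398 mA.
Then V_GS = 1.81 V and V_DS = V_DD − I_D(R_D+R_S) = 12 − 0.398×10.7 = 7.74 V.
Saturation requires V_DS ≥ V_GS − V_t = 0.815 V; 7.74 ≥ 0.815 ✓.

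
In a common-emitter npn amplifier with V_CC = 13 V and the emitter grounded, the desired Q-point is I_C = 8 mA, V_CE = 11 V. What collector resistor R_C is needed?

R_C ≈ 0.25 kΩ

Collector loop: V_CC = I_C·R_C + V_CE.
R_C = (V_CC − V_CE)/I_C = (13 − 11)/8 = 0.25 kΩ.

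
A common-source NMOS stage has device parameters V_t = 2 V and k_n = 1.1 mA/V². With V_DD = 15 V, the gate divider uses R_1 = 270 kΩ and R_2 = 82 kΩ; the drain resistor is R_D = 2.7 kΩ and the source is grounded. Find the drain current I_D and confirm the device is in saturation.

V_G = V_DD·R_2/(R_1+R_2) = 15×82/352 = 3.49 V. With the source grounded, V_GS = V_G = 3.49 V.
Assume saturation: I_D = (k_n/2)(V_GS − V_t)² = (1.1/2)×(3.49 − 2)² = 0.55×1.49² = 1.23 mA.
V_DS = V_DD − I_D·R_D = 15 − 1.23×2.7 = 11.7 V.
Saturation requires V_DS ≥ V_GS − V_t = 1.49 V; 11.7 ≥ 1.49 ✓.

I_D ≈ 1.2 mA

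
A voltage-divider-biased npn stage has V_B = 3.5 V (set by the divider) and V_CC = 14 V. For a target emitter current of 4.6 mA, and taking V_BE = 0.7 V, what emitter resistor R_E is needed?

V_E = V_B − V_BE = 3.5 − 0.7 = 2.8 V.
R_E = V_E / I_E = 2.8 / 4.6 = 0.609 kΩ.

R_E ≈ 0.61 kΩ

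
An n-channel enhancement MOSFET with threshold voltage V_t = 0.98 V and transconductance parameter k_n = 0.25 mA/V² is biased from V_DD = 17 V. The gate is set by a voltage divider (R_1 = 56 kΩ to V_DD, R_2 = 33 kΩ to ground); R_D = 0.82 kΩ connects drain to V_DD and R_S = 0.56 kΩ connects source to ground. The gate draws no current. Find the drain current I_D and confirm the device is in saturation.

V_G = V_DD·R_2/(R_1+R_2) = 17×33/89 = 6.3 V.
Assume saturation: I_D = (k_n/2)(V_GS − V_t)² with V_GS = V_G − I_D·R_S = 6.3 − 0.56·I_D.
Substituting gives 0.0392·I_D² − 1.75·I_D + 3.54 = 0, with roots I_D = 2.13 or 42.4 mA.
The root I_D = 42.4 mA gives V_GS = -17.4 V ≤ V_t, so take I_D = 2.13 mA.
Then V_GS = 5.11 V and V_DS = V_DD − I_D(R_D+R_S) = 17 − 2.13×1.38 = 14.1 V.
Saturation requires V_DS ≥ V_GS − V_t = 4.13 V; 14.1 ≥ 4.13 ✓.

I_D ≈ 2.1 mA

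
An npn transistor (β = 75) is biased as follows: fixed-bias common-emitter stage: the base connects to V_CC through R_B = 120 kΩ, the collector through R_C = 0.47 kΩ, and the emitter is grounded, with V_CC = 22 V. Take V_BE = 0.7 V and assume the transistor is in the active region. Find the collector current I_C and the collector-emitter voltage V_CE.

Base loop: V_CC = I_B·R_B + V_BE, so I_B = (22 − 0.7)/120 kΩ = 0.178 mA.
In the active region I_C = β·I_B = 75 × 0.178 = 13.3 mA.
Collector loop: V_CE = V_CC − I_C·R_C = 22 − 13.3×0.47 = 15.7 V.
Since V_CE = 15.7 V > V_CE(sat) ≈ 0.2 V, the transistor is in the active region as assumed.

I_C ≈ 13 mA, V_CE ≈ 16 V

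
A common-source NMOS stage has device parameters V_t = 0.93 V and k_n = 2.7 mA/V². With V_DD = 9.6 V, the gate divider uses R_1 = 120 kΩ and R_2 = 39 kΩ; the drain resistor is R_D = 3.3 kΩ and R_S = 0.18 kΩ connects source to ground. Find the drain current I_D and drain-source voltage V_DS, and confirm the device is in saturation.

V_G = V_DD·R_2/(R_1+R_2) = 9.6×39/159 = 2.35 V.
Assume saturation: I_D = (k_n/2)(V_GS − V_t)² with V_GS = V_G − I_D·R_S = 2.35 − 0.18·I_D.
Substituting gives 0.0437·I_D² − 1.69·I_D + 2.74 = 0, with roots I_D = 1.69 or 37 mA.
The root I_D = 37 mA gives V_GS = -4.31 V ≤ V_t, so take I_D = 1.69 mA.
Then V_GS = 2.05 V and V_DS = V_DD − I_D(R_D+R_S) = 9.6 − 1.69×3.48 = 3.71 V.
Saturation requires V_DS ≥ V_GS − V_t = 1.12 V; 3.71 ≥ 1.12 ✓.

I_D ≈ 1.7 mA, V_DS ≈ 3.7 V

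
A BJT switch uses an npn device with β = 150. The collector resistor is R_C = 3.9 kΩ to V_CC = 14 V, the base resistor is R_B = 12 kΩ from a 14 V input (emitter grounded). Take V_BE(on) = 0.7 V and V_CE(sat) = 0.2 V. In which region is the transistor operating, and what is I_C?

Assume active: I_B = (14 − 0.7)/12 = 1.11 mA, giving I_C = β·I_B = 166 mA.
But then V_CE = 14 − 166×3.9 = -634 V < V_CE(sat) = 0.2 V — impossible in the active region.
So the transistor is saturated. With V_CE = 0.2 V, I_C = (V_CC − 0.2)/R_C = 13.8/3.9 = 3.54 mA.
Check: β·I_B = 166 mA > I_C = 3.54 mA, confirming saturation.

saturation; I_C ≈ 3.5 mA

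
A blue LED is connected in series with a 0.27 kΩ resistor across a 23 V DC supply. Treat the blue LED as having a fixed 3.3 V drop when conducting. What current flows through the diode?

KVL around the loop: 23 = V_D + I·R = 3.3 + I × 0.27 kΩ.
So I = (23 − 3.3) / 0.27 kΩ = 19.7 / 0.27 = 73 mA.

I ≈ 73 mA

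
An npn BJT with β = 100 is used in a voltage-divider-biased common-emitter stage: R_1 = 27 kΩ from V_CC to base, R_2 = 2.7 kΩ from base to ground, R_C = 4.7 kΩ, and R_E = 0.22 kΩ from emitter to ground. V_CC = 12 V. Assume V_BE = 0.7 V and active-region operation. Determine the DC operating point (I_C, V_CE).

Thevenize the base divider: V_Th = V_CC·R_2/(R_1+R_2) = 12×2.7/29.7 = 1.09 V, R_Th = R_1‖R_2 = 2.45 kΩ.
Base-emitter loop: V_Th = I_B·R_Th + V_BE + (β+1)I_B·R_E, so I_B = (1.09 − 0.7) / (2.45 + 101×0.22) = 0.0158 mA.
I_C = β·I_B = 100×0.0158 = 1.58 mA, and I_E = (β+1)I_B = 1.6 mA.
V_CE = V_CC − I_C·R_C − I_E·R_E = 12 − 1.58×4.7 − 1.6×0.22 = 4.2 V.
V_CE = 4.2 V > 0.2 V confirms active-region operation.

I_C ≈ 1.6 mA, V_CE ≈ 4.2 V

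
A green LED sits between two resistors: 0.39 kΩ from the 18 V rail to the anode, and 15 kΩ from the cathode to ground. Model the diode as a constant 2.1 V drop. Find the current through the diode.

The two resistors are in series with the diode, so KVL gives 18 = I·0.39 + 2.1 + I·15.
I = (18 − 2.1) / (0.39 + 15) kΩ = 15.9 / 15.4 = 1.03 mA.

I ≈ 1 mA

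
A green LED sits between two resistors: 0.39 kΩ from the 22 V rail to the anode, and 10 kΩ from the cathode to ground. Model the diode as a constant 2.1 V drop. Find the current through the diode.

The two resistors are in series with the diode, so KVL gives 22 = I·0.39 + 2.1 + I·10.
I = (22 − 2.1) / (0.39 + 10) kΩ = 19.9 / 10.4 = 1.92 mA.

I ≈ 1.9 mA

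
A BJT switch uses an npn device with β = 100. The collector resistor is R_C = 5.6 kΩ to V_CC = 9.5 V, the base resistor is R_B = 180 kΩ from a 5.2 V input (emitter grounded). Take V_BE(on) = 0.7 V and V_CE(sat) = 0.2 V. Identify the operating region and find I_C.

saturation; I_C ≈ 1.7 mA

Assume active: I_B = (5.2 − 0.7)/180 = 0.025 mA, giving I_C = β·I_B = 2.5 mA.
But then V_CE = 9.5 − 2.5×5.6 = -4.5 V < V_CE(sat) = 0.2 V — impossible in the active region.
So the transistor is saturated. With V_CE = 0.2 V, I_C = (V_CC − 0.2)/R_C = 9.3/5.6 = 1.66 mA.
Check: β·I_B = 2.5 mA > I_C = 1.66 mA, confirming saturation.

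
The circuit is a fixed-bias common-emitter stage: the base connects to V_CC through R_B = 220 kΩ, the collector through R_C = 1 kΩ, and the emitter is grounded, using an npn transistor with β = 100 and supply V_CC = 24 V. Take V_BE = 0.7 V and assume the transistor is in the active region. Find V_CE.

V_CE ≈ 13 V

Base loop: V_CC = I_B·R_B + V_BE, so I_B = (24 − 0.7)/220 kΩ = 0.106 mA.
In the active region I_C = β·I_B = 100 × 0.106 = 10.6 mA.
Collector loop: V_CE = V_CC − I_C·R_C = 24 − 10.6×1 = 13.4 V.
Since V_CE = 13.4 V > V_CE(sat) ≈ 0.2 V, the transistor is in the active region as assumed.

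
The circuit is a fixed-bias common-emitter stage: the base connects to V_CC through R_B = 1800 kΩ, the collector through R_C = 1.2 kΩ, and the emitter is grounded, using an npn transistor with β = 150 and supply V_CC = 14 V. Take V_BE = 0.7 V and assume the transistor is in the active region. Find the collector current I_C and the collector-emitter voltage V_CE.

I_C ≈ 1.1 mA, V_CE ≈ 13 V

Base loop: V_CC = I_B·R_B + V_BE, so I_B = (14 − 0.7)/1800 kΩ = 0.00739 mA.
In the active region I_C = β·I_B = 150 × 0.00739 = 1.11 mA.
Collector loop: V_CE = V_CC − I_C·R_C = 14 − 1.11×1.2 = 12.7 V.
Since V_CE = 12.7 V > V_CE(sat) ≈ 0.2 V, the transistor is in the active region as assumed.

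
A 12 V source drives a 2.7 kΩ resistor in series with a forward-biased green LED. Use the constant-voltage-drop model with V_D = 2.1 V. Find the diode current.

I ≈ 3.7 mA

KVL around the loop: 12 = V_D + I·R = 2.1 + I × 2.7 kΩ.
So I = (12 − 2.1) / 2.7 kΩ = 9.9 / 2.7 = 3.67 mA.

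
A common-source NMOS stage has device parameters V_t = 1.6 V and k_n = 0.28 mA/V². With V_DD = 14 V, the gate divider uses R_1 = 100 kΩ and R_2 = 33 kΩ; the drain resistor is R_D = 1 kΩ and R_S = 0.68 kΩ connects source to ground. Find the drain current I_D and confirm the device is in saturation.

V_G = V_DD·R_2/(R_1+R_2) = 14×33/133 = 3.47 V.
Assume saturation: I_D = (k_n/2)(V_GS − V_t)² with V_GS = V_G − I_D·R_S = 3.47 − 0.68·I_D.
Substituting gives 0.0647·I_D² − 1.36·I_D + 0.491 = 0, with roots I_D = 0.369 or 20.6 mA.
The root I_D = 20.6 mA gives V_GS = -10.5 V ≤ V_t, so take I_D = 0.369 mA.
Then V_GS = 3.22 V and V_DS = V_DD − I_D(R_D+R_S) = 14 − 0.369×1.68 = 13.4 V.
Saturation requires V_DS ≥ V_GS − V_t = 1.62 V; 13.4 ≥ 1.62 ✓.

I_D ≈ 0.37 mA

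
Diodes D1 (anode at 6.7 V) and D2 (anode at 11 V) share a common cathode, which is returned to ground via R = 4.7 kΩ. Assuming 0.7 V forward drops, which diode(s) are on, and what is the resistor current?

Assume both conduct. Then node N would need to be at both 6.7−0.7 = 6 V and 11−0.7 = 10.3 V, which is impossible.
Assume only D2 conducts: V_N = 11 − 0.7 = 10.3 V, so I_R = 10.3/4.7 = 2.19 mA.
Check D1: its anode-to-cathode voltage is 6.7 − 10.3 = -3.6 V < 0.7 V, so it is off. The assumption is consistent.

Only D2 conducts; I_R ≈ 2.2 mA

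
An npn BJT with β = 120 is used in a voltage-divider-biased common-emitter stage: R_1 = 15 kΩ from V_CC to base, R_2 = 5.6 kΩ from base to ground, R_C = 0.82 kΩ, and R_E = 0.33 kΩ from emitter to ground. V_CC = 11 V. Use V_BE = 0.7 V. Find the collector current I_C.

I_C ≈ 6.2 mA

Thevenize the base divider: V_Th = V_CC·R_2/(R_1+R_2) = 11×5.6/20.6 = 2.99 V, R_Th = R_1‖R_2 = 4.08 kΩ.
Base-emitter loop: V_Th = I_B·R_Th + V_BE + (β+1)I_B·R_E, so I_B = (2.99 − 0.7) / (4.08 + 121×0.33) = 0.052 mA.
I_C = β·I_B = 120×0.052 = 6.25 mA, and I_E = (β+1)I_B = 6.3 mA.
V_CE = V_CC − I_C·R_C − I_E·R_E = 11 − 6.25×0.82 − 6.3×0.33 = 3.8 V.
V_CE = 3.8 V > 0.2 V confirms active-region operation.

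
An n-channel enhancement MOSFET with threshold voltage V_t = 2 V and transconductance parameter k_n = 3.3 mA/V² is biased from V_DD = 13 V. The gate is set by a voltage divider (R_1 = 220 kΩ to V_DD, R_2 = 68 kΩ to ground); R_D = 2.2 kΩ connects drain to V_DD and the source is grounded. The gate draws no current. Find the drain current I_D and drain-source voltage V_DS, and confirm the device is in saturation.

V_G = V_DD·R_2/(R_1+R_2) = 13×68/288 = 3.07 V. With the source grounded, V_GS = V_G = 3.07 V.
Assume saturation: I_D = (k_n/2)(V_GS − V_t)² = (3.3/2)×(3.07 − 2)² = 1.65×1.07² = 1.89 mA.
V_DS = V_DD − I_D·R_D = 13 − 1.89×2.2 = 8.85 V.
Saturation requires V_DS ≥ V_GS − V_t = 1.07 V; 8.85 ≥ 1.07 ✓.

I_D ≈ 1.9 mA, V_DS ≈ 8.8 V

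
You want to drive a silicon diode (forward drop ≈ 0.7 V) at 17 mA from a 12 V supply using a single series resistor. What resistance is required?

R ≈ 0.66 kΩ

The resistor drops V_S − V_D = 12 − 0.7 = 11.3 V at 17 mA.
R = 11.3 V / 17 mA = 0.665 kΩ.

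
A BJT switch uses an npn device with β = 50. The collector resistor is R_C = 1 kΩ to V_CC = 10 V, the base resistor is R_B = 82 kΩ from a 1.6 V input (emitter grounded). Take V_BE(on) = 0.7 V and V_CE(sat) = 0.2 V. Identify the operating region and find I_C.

active; I_C ≈ 0.55 mA

Assume active. Base-emitter loop: I_B = (V_BB − V_BE)/R_B = (1.6 − 0.7)/82 = 0.011 mA.
I_C = β·I_B = 50×0.011 = 0.549 mA.
V_CE = V_CC − I_C·R_C = 10 − 0.549×1 = 9.45 V > V_CE(sat), so the active-region assumption holds.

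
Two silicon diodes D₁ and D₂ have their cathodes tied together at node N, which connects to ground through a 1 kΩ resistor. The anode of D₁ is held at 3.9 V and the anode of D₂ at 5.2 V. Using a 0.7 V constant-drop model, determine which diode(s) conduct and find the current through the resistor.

Assume both conduct. Then node N would need to be at both 3.9−0.7 = 3.2 V and 5.2−0.7 = 4.5 V, which is impossible.
Assume only D₂ conducts: V_N = 5.2 − 0.7 = 4.5 V, so I_R = 4.5/1 = 4.5 mA.
Check D₁: its anode-to-cathode voltage is 3.9 − 4.5 = -0.6 V < 0.7 V, so it is off. The assumption is consistent.

Only D₂ conducts; I_R ≈ 4.5 mA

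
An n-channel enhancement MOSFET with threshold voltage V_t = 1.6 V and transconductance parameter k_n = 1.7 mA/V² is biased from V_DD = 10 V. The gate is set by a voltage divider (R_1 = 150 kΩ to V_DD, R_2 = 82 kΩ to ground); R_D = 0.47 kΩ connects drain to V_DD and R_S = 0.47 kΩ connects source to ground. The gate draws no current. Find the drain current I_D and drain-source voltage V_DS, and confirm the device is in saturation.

I_D ≈ 1.4 mA, V_DS ≈ 8.7 V

V_G = V_DD·R_2/(R_1+R_2) = 10×82/232 = 3.53 V.
Assume saturation: I_D = (k_n/2)(V_GS − V_t)² with V_GS = V_G − I_D·R_S = 3.53 − 0.47·I_D.
Substituting gives 0.188·I_D² − 2.55·I_D + 3.18 = 0, with roots I_D = 1.39 or 12.2 mA.
The root I_D = 12.2 mA gives V_GS = -2.18 V ≤ V_t, so take I_D = 1.39 mA.
Then V_GS = 2.88 V and V_DS = V_DD − I_D(R_D+R_S) = 10 − 1.39×0.94 = 8.69 V.
Saturation requires V_DS ≥ V_GS − V_t = 1.28 V; 8.69 ≥ 1.28 ✓.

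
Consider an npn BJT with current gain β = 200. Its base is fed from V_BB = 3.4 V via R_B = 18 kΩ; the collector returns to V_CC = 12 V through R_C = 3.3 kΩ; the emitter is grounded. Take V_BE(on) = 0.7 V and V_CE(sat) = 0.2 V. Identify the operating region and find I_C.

saturation; I_C ≈ 3.6 mA

Assume active: I_B = (3.4 − 0.7)/18 = 0.15 mA, giving I_C = β·I_B = 30 mA.
But then V_CE = 12 − 30×3.3 = -87 V < V_CE(sat) = 0.2 V — impossible in the active region.
So the transistor is saturated. With V_CE = 0.2 V, I_C = (V_CC − 0.2)/R_C = 11.8/3.3 = 3.58 mA.
Check: β·I_B = 30 mA > I_C = 3.58 mA, confirming saturation.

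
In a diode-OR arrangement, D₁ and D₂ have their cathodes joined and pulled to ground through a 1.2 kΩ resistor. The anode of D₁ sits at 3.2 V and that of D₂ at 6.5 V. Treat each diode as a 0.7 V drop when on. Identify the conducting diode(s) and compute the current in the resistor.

Assume both conduct. Then node N would need to be at both 3.2−0.7 = 2.5 V and 6.5−0.7 = 5.8 V, which is impossible.
Assume only D₂ conducts: V_N = 6.5 − 0.7 = 5.8 V, so I_R = 5.8/1.2 = 4.83 mA.
Check D₁: its anode-to-cathode voltage is 3.2 − 5.8 = -2.6 V < 0.7 V, so it is off. The assumption is consistent.

Only D₂ conducts; I_R ≈ 4.8 mA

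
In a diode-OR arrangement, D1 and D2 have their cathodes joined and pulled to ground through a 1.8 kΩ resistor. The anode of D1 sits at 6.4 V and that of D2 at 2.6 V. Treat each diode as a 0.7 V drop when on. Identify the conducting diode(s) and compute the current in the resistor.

Only D1 conducts; I_R ≈ 3.2 mA

Assume both conduct. Then node N would need to be at both 6.4−0.7 = 5.7 V and 2.6−0.7 = 1.9 V, which is impossible.
Assume only D1 conducts: V_N = 6.4 − 0.7 = 5.7 V, so I_R = 5.7/1.8 = 3.17 mA.
Check D2: its anode-to-cathode voltage is 2.6 − 5.7 = -3.1 V < 0.7 V, so it is off. The assumption is consistent.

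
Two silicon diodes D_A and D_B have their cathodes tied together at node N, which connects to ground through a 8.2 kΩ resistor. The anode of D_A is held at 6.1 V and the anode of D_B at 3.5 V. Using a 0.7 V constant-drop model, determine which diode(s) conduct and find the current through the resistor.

Assume both conduct. Then node N would need to be at both 6.1−0.7 = 5.4 V and 3.5−0.7 = 2.8 V, which is impossible.
Assume only D_A conducts: V_N = 6.1 − 0.7 = 5.4 V, so I_R = 5.4/8.2 = 0.659 mA.
Check D_B: its anode-to-cathode voltage is 3.5 − 5.4 = -1.9 V < 0.7 V, so it is off. The assumption is consistent.

Only D_A conducts; I_R ≈ 0.66 mA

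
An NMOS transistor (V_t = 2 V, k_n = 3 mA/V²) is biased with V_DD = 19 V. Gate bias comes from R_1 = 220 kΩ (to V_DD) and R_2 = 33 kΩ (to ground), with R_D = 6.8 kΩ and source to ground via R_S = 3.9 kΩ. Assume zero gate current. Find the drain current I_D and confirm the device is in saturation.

I_D ≈ 0.068 mA

V_G = V_DD·R_2/(R_1+R_2) = 19×33/253 = 2.48 V.
Assume saturation: I_D = (k_n/2)(V_GS − V_t)² with V_GS = V_G − I_D·R_S = 2.48 − 3.9·I_D.
Substituting gives 22.8·I_D² − 6.6·I_D + 0.343 = 0, with roots I_D = 0.068 or 0.221 mA.
The root I_D = 0.221 mA gives V_GS = 1.62 V ≤ V_t, so take I_D = 0.068 mA.
Then V_GS = 2.21 V and V_DS = V_DD − I_D(R_D+R_S) = 19 − 0.068×10.7 = 18.3 V.
Saturation requires V_DS ≥ V_GS − V_t = 0.213 V; 18.3 ≥ 0.213 ✓.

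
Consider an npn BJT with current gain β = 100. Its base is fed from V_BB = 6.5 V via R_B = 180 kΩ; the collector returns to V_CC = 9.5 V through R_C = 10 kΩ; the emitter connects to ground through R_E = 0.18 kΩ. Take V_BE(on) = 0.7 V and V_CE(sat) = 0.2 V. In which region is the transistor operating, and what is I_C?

saturation; I_C ≈ 0.91 mA

Assume active: I_B = (6.5 − 0.7)/(180 + 101×0.18) = 0.0293 mA, I_C = β·I_B = 2.93 mA.
Then V_CE = 9.5 − 2.93×10 − 2.96×0.18 = -20.3 V < 0.2 V — the active assumption fails.
Re-solve with V_CE = 0.2 V. KCL at the emitter: V_E/R_E = (V_BB−0.7−V_E)/R_B + (V_CC−0.2−V_E)/R_C, giving V_E = 0.17 V.
I_C = (V_CC − 0.2 − V_E)/R_C = (9.3 − 0.17)/10 = 0.913 mA.
Check: I_B = (5.8 − 0.17)/180 = 0.0313 mA, and β·I_B = 3.13 mA > I_C, confirming saturation.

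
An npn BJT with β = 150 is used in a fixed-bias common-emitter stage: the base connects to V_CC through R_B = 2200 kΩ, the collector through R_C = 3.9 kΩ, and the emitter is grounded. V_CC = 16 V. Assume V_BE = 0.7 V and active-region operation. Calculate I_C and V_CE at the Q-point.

Base loop: V_CC = I_B·R_B + V_BE, so I_B = (16 − 0.7)/2200 kΩ = 0.00695 mA.
In the active region I_C = β·I_B = 150 × 0.00695 = 1.04 mA.
Collector loop: V_CE = V_CC − I_C·R_C = 16 − 1.04×3.9 = 11.9 V.
Since V_CE = 11.9 V > V_CE(sat) ≈ 0.2 V, the transistor is in the active region as assumed.

I_C ≈ 1 mA, V_CE ≈ 12 V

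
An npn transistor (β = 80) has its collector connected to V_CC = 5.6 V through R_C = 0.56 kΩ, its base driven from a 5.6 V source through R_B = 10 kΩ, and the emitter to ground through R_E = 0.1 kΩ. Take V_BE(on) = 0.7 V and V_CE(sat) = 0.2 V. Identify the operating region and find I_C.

Assume active: I_B = (5.6 − 0.7)/(10 + 81×0.1) = 0.271 mA, I_C = β·I_B = 21.7 mA.
Then V_CE = 5.6 − 21.7×0.56 − 21.9×0.1 = -8.72 V < 0.2 V — the active assumption fails.
Re-solve with V_CE = 0.2 V. KCL at the emitter: V_E/R_E = (V_BB−0.7−V_E)/R_B + (V_CC−0.2−V_E)/R_C, giving V_E = 0.853 V.
I_C = (V_CC − 0.2 − V_E)/R_C = (5.4 − 0.853)/0.56 = 8.12 mA.
Check: I_B = (4.9 − 0.853)/10 = 0.405 mA, and β·I_B = 32.4 mA > I_C, confirming saturation.

saturation; I_C ≈ 8.1 mA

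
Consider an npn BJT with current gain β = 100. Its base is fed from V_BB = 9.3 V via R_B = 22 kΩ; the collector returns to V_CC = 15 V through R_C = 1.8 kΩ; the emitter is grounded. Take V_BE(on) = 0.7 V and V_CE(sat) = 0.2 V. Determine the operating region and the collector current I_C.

saturation; I_C ≈ 8.2 mA

Assume active: I_B = (9.3 − 0.7)/22 = 0.391 mA, giving I_C = β·I_B = 39.1 mA.
But then V_CE = 15 − 39.1×1.8 = -55.4 V < V_CE(sat) = 0.2 V — impossible in the active region.
So the transistor is saturated. With V_CE = 0.2 V, I_C = (V_CC − 0.2)/R_C = 14.8/1.8 = 8.22 mA.
Check: β·I_B = 39.1 mA > I_C = 8.22 mA, confirming saturation.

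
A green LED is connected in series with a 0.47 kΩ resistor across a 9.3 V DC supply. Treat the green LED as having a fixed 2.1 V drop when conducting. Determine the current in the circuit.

I ≈ 15 mA

KVL around the loop: 9.3 = V_D + I·R = 2.1 + I × 0.47 kΩ.
So I = (9.3 − 2.1) / 0.47 kΩ = 7.2 / 0.47 = 15.3 mA.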